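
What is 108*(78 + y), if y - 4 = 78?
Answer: 17280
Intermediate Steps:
y = 82 (y = 4 + 78 = 82)
108*(78 + y) = 108*(78 + 82) = 108*160 = 17280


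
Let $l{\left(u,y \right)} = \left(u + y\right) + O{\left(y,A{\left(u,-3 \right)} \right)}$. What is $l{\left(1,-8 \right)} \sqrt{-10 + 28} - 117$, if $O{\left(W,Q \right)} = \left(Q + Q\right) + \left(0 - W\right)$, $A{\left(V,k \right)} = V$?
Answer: $-117 + 9 \sqrt{2} \approx -104.27$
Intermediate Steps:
$O{\left(W,Q \right)} = - W + 2 Q$ ($O{\left(W,Q \right)} = 2 Q - W = - W + 2 Q$)
$l{\left(u,y \right)} = 3 u$ ($l{\left(u,y \right)} = \left(u + y\right) + \left(- y + 2 u\right) = 3 u$)
$l{\left(1,-8 \right)} \sqrt{-10 + 28} - 117 = 3 \cdot 1 \sqrt{-10 + 28} - 117 = 3 \sqrt{18} - 117 = 3 \cdot 3 \sqrt{2} - 117 = 9 \sqrt{2} - 117 = -117 + 9 \sqrt{2}$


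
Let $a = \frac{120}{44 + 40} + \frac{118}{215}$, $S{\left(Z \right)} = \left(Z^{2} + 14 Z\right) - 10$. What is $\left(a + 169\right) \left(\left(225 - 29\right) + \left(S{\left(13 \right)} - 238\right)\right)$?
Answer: $\frac{76938979}{1505} \approx 51122.0$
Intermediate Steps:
$S{\left(Z \right)} = -10 + Z^{2} + 14 Z$
$a = \frac{2976}{1505}$ ($a = \frac{120}{84} + 118 \cdot \frac{1}{215} = 120 \cdot \frac{1}{84} + \frac{118}{215} = \frac{10}{7} + \frac{118}{215} = \frac{2976}{1505} \approx 1.9774$)
$\left(a + 169\right) \left(\left(225 - 29\right) + \left(S{\left(13 \right)} - 238\right)\right) = \left(\frac{2976}{1505} + 169\right) \left(\left(225 - 29\right) + \left(\left(-10 + 13^{2} + 14 \cdot 13\right) - 238\right)\right) = \frac{257321 \left(\left(225 - 29\right) + \left(\left(-10 + 169 + 182\right) - 238\right)\right)}{1505} = \frac{257321 \left(196 + \left(341 - 238\right)\right)}{1505} = \frac{257321 \left(196 + 103\right)}{1505} = \frac{257321}{1505} \cdot 299 = \frac{76938979}{1505}$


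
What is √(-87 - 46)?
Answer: I*√133 ≈ 11.533*I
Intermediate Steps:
√(-87 - 46) = √(-133) = I*√133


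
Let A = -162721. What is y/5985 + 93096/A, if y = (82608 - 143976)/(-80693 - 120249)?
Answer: -18658464880532/32615739474045 ≈ -0.57207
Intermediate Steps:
y = 30684/100471 (y = -61368/(-200942) = -61368*(-1/200942) = 30684/100471 ≈ 0.30540)
y/5985 + 93096/A = (30684/100471)/5985 + 93096/(-162721) = (30684/100471)*(1/5985) + 93096*(-1/162721) = 10228/200439645 - 93096/162721 = -18658464880532/32615739474045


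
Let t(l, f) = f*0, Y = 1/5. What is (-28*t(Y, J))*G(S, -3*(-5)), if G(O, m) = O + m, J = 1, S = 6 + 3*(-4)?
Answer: 0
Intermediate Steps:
Y = ⅕ (Y = 1*(⅕) = ⅕ ≈ 0.20000)
S = -6 (S = 6 - 12 = -6)
t(l, f) = 0
(-28*t(Y, J))*G(S, -3*(-5)) = (-28*0)*(-6 - 3*(-5)) = 0*(-6 + 15) = 0*9 = 0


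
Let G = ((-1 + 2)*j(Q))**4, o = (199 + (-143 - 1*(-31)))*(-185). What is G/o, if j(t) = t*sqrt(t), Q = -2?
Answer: -64/16095 ≈ -0.0039764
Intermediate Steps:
j(t) = t**(3/2)
o = -16095 (o = (199 + (-143 + 31))*(-185) = (199 - 112)*(-185) = 87*(-185) = -16095)
G = 64 (G = ((-1 + 2)*(-2)**(3/2))**4 = (1*(-2*I*sqrt(2)))**4 = (-2*I*sqrt(2))**4 = 64)
G/o = 64/(-16095) = 64*(-1/16095) = -64/16095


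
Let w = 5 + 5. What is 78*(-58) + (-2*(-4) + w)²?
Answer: -4200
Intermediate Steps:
w = 10
78*(-58) + (-2*(-4) + w)² = 78*(-58) + (-2*(-4) + 10)² = -4524 + (8 + 10)² = -4524 + 18² = -4524 + 324 = -4200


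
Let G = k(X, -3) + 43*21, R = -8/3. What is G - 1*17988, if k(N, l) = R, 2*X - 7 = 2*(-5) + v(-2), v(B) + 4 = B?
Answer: -51263/3 ≈ -17088.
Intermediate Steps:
v(B) = -4 + B
R = -8/3 (R = -8*⅓ = -8/3 ≈ -2.6667)
X = -9/2 (X = 7/2 + (2*(-5) + (-4 - 2))/2 = 7/2 + (-10 - 6)/2 = 7/2 + (½)*(-16) = 7/2 - 8 = -9/2 ≈ -4.5000)
k(N, l) = -8/3
G = 2701/3 (G = -8/3 + 43*21 = -8/3 + 903 = 2701/3 ≈ 900.33)
G - 1*17988 = 2701/3 - 1*17988 = 2701/3 - 17988 = -51263/3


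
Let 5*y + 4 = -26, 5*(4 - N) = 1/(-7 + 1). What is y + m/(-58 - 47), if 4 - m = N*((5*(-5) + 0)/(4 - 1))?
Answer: -12017/1890 ≈ -6.3582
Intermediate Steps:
N = 121/30 (N = 4 - 1/(5*(-7 + 1)) = 4 - ⅕/(-6) = 4 - ⅕*(-⅙) = 4 + 1/30 = 121/30 ≈ 4.0333)
y = -6 (y = -⅘ + (⅕)*(-26) = -⅘ - 26/5 = -6)
m = 677/18 (m = 4 - 121*(5*(-5) + 0)/(4 - 1)/30 = 4 - 121*(-25 + 0)/3/30 = 4 - 121*(-25*⅓)/30 = 4 - 121*(-25)/(30*3) = 4 - 1*(-605/18) = 4 + 605/18 = 677/18 ≈ 37.611)
y + m/(-58 - 47) = -6 + (677/18)/(-58 - 47) = -6 + (677/18)/(-105) = -6 - 1/105*677/18 = -6 - 677/1890 = -12017/1890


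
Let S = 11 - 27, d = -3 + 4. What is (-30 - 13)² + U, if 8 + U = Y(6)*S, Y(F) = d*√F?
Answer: 1841 - 16*√6 ≈ 1801.8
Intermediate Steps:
d = 1
Y(F) = √F (Y(F) = 1*√F = √F)
S = -16
U = -8 - 16*√6 (U = -8 + √6*(-16) = -8 - 16*√6 ≈ -47.192)
(-30 - 13)² + U = (-30 - 13)² + (-8 - 16*√6) = (-43)² + (-8 - 16*√6) = 1849 + (-8 - 16*√6) = 1841 - 16*√6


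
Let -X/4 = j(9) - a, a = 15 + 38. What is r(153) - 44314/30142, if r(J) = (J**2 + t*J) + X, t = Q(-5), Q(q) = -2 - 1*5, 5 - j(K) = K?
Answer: 340070029/15071 ≈ 22565.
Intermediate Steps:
j(K) = 5 - K
Q(q) = -7 (Q(q) = -2 - 5 = -7)
a = 53
t = -7
X = 228 (X = -4*((5 - 1*9) - 1*53) = -4*((5 - 9) - 53) = -4*(-4 - 53) = -4*(-57) = 228)
r(J) = 228 + J**2 - 7*J (r(J) = (J**2 - 7*J) + 228 = 228 + J**2 - 7*J)
r(153) - 44314/30142 = (228 + 153**2 - 7*153) - 44314/30142 = (228 + 23409 - 1071) - 44314/30142 = 22566 - 1*22157/15071 = 22566 - 22157/15071 = 340070029/15071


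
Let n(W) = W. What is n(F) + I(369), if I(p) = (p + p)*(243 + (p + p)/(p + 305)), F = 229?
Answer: 60785053/337 ≈ 1.8037e+5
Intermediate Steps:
I(p) = 2*p*(243 + 2*p/(305 + p)) (I(p) = (2*p)*(243 + (2*p)/(305 + p)) = (2*p)*(243 + 2*p/(305 + p)) = 2*p*(243 + 2*p/(305 + p)))
n(F) + I(369) = 229 + 10*369*(14823 + 49*369)/(305 + 369) = 229 + 10*369*(14823 + 18081)/674 = 229 + 10*369*(1/674)*32904 = 229 + 60707880/337 = 60785053/337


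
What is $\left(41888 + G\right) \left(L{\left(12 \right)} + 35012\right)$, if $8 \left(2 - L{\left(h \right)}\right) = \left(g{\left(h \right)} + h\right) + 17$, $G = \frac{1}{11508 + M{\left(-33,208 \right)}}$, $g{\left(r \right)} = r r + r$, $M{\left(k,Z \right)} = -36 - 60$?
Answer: $\frac{14868038230271}{10144} \approx 1.4657 \cdot 10^{9}$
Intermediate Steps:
$M{\left(k,Z \right)} = -96$
$g{\left(r \right)} = r + r^{2}$ ($g{\left(r \right)} = r^{2} + r = r + r^{2}$)
$G = \frac{1}{11412}$ ($G = \frac{1}{11508 - 96} = \frac{1}{11412} \approx 8.7627 \cdot 10^{-5}$)
$L{\left(h \right)} = - \frac{1}{8} - \frac{h}{8} - \frac{h \left(1 + h\right)}{8}$ ($L{\left(h \right)} = 2 - \frac{\left(h \left(1 + h\right) + h\right) + 17}{8} = 2 - \frac{\left(h + h \left(1 + h\right)\right) + 17}{8} = 2 - \frac{17 + h + h \left(1 + h\right)}{8} = 2 - \left(\frac{17}{8} + \frac{h}{8} + \frac{h \left(1 + h\right)}{8}\right) = - \frac{1}{8} - \frac{h}{8} - \frac{h \left(1 + h\right)}{8}$)
$\left(41888 + G\right) \left(L{\left(12 \right)} + 35012\right) = \left(41888 + \frac{1}{11412}\right) \left(\left(- \frac{1}{8} - \frac{3}{2} - \frac{3 \left(1 + 12\right)}{2}\right) + 35012\right) = \frac{478025857 \left(\left(- \frac{1}{8} - \frac{3}{2} - \frac{3}{2} \cdot 13\right) + 35012\right)}{11412} = \frac{478025857 \left(\left(- \frac{1}{8} - \frac{3}{2} - \frac{39}{2}\right) + 35012\right)}{11412} = \frac{478025857 \left(- \frac{169}{8} + 35012\right)}{11412} = \frac{478025857}{11412} \cdot \frac{279927}{8} = \frac{14868038230271}{10144}$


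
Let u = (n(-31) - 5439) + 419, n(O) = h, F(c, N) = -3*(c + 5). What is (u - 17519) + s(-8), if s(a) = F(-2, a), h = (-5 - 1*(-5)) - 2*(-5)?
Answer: -22538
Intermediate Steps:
F(c, N) = -15 - 3*c (F(c, N) = -3*(5 + c) = -15 - 3*c)
h = 10 (h = (-5 + 5) + 10 = 0 + 10 = 10)
n(O) = 10
s(a) = -9 (s(a) = -15 - 3*(-2) = -15 + 6 = -9)
u = -5010 (u = (10 - 5439) + 419 = -5429 + 419 = -5010)
(u - 17519) + s(-8) = (-5010 - 17519) - 9 = -22529 - 9 = -22538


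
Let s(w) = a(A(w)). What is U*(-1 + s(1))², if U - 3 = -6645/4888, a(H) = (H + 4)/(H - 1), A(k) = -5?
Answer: 22275/19552 ≈ 1.1393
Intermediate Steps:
a(H) = (4 + H)/(-1 + H)
U = 8019/4888 (U = 3 - 6645/4888 = 8019/4888 ≈ 1.6405)
s(w) = ⅙ (s(w) = (4 - 5)/(-1 - 5) = -1/(-6) = -⅙*(-1) = ⅙)
U*(-1 + s(1))² = 8019*(-1 + ⅙)²/4888 = 8019*(-⅚)²/4888 = (8019/4888)*(25/36) = 22275/19552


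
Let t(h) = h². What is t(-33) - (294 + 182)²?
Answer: -225487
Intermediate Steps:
t(-33) - (294 + 182)² = (-33)² - (294 + 182)² = 1089 - 1*476² = 1089 - 1*226576 = 1089 - 226576 = -225487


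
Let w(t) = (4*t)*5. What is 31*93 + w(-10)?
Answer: 2683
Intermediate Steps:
w(t) = 20*t
31*93 + w(-10) = 31*93 + 20*(-10) = 2883 - 200 = 2683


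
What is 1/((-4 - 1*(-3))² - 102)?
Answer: -1/101 ≈ -0.0099010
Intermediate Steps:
1/((-4 - 1*(-3))² - 102) = 1/((-4 + 3)² - 102) = 1/((-1)² - 102) = 1/(1 - 102) = 1/(-101) = -1/101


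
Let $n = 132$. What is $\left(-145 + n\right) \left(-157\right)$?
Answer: $2041$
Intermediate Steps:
$\left(-145 + n\right) \left(-157\right) = \left(-145 + 132\right) \left(-157\right) = \left(-13\right) \left(-157\right) = 2041$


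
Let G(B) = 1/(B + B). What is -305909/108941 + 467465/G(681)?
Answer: 69361354111621/108941 ≈ 6.3669e+8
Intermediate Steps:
G(B) = 1/(2*B)
-305909/108941 + 467465/G(681) = -305909/108941 + 467465/(((½)/681)) = -305909*1/108941 + 467465/(((½)*(1/681))) = -305909/108941 + 467465/(1/1362) = -305909/108941 + 467465*1362 = -305909/108941 + 636687330 = 69361354111621/108941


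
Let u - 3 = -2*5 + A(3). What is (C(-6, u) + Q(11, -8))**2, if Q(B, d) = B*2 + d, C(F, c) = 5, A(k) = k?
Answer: 361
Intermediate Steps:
u = -4 (u = 3 + (-2*5 + 3) = 3 + (-10 + 3) = 3 - 7 = -4)
Q(B, d) = d + 2*B (Q(B, d) = 2*B + d = d + 2*B)
(C(-6, u) + Q(11, -8))**2 = (5 + (-8 + 2*11))**2 = (5 + (-8 + 22))**2 = (5 + 14)**2 = 19**2 = 361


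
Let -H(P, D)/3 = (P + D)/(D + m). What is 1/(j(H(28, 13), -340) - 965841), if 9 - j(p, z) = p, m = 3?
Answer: -16/15453189 ≈ -1.0354e-6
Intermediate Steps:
H(P, D) = -3*(D + P)/(3 + D) (H(P, D) = -3*(P + D)/(D + 3) = -3*(D + P)/(3 + D))
j(p, z) = 9 - p
1/(j(H(28, 13), -340) - 965841) = 1/((9 - 3*(-1*13 - 1*28)/(3 + 13)) - 965841) = 1/((9 - 3*(-13 - 28)/16) - 965841) = 1/((9 - 3*(-41)/16) - 965841) = 1/((9 - 1*(-123/16)) - 965841) = 1/((9 + 123/16) - 965841) = 1/(267/16 - 965841) = 1/(-15453189/16) = -16/15453189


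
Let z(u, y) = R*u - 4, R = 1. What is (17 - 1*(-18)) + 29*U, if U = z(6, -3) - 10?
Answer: -197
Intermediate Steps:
z(u, y) = -4 + u (z(u, y) = 1*u - 4 = u - 4 = -4 + u)
U = -8 (U = (-4 + 6) - 10 = 2 - 10 = -8)
(17 - 1*(-18)) + 29*U = (17 - 1*(-18)) + 29*(-8) = (17 + 18) - 232 = 35 - 232 = -197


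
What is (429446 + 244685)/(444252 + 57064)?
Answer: 674131/501316 ≈ 1.3447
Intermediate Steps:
(429446 + 244685)/(444252 + 57064) = 674131/501316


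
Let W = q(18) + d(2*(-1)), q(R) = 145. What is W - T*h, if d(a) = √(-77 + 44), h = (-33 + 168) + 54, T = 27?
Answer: -4958 + I*√33 ≈ -4958.0 + 5.7446*I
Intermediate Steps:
h = 189 (h = 135 + 54 = 189)
d(a) = I*√33 (d(a) = √(-33) = I*√33)
W = 145 + I*√33 ≈ 145.0 + 5.7446*I
W - T*h = (145 + I*√33) - 27*189 = (145 + I*√33) - 1*5103 = (145 + I*√33) - 5103 = -4958 + I*√33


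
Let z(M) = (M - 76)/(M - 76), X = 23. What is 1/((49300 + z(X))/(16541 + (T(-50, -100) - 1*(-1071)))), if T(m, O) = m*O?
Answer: 22612/49301 ≈ 0.45865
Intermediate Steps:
T(m, O) = O*m
z(M) = 1 (z(M) = (-76 + M)/(-76 + M) = 1)
1/((49300 + z(X))/(16541 + (T(-50, -100) - 1*(-1071)))) = 1/((49300 + 1)/(16541 + (-100*(-50) - 1*(-1071)))) = 1/(49301/(16541 + (5000 + 1071))) = 1/(49301/(16541 + 6071)) = 1/(49301/22612) = 22612/49301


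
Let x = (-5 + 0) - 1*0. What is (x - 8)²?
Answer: 169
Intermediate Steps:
x = -5 (x = -5 + 0 = -5)
(x - 8)² = (-5 - 8)² = (-13)² = 169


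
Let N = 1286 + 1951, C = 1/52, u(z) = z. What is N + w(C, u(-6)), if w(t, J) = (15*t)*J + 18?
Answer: 84585/26 ≈ 3253.3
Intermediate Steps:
C = 1/52 ≈ 0.019231
w(t, J) = 18 + 15*J*t (w(t, J) = 15*J*t + 18 = 18 + 15*J*t)
N = 3237
N + w(C, u(-6)) = 3237 + (18 + 15*(-6)*(1/52)) = 3237 + (18 - 45/26) = 3237 + 423/26 = 84585/26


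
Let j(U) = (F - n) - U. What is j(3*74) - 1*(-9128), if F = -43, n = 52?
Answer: 8811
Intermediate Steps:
j(U) = -95 - U (j(U) = (-43 - 1*52) - U = (-43 - 52) - U = -95 - U)
j(3*74) - 1*(-9128) = (-95 - 3*74) - 1*(-9128) = (-95 - 1*222) + 9128 = (-95 - 222) + 9128 = -317 + 9128 = 8811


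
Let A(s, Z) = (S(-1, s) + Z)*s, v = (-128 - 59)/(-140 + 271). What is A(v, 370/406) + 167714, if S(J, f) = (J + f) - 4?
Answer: 584289841879/3483683 ≈ 1.6772e+5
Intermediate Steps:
S(J, f) = -4 + J + f
v = -187/131 ≈ -1.4275
A(s, Z) = s*(-5 + Z + s) (A(s, Z) = ((-4 - 1 + s) + Z)*s = ((-5 + s) + Z)*s = (-5 + Z + s)*s = s*(-5 + Z + s))
A(v, 370/406) + 167714 = -187*(-5 + 370/406 - 187/131)/131 + 167714 = -187*(-5 + 370*(1/406) - 187/131)/131 + 167714 = -187*(-5 + 185/203 - 187/131)/131 + 167714 = -187/131*(-146691/26593) + 167714 = 27431217/3483683 + 167714 = 584289841879/3483683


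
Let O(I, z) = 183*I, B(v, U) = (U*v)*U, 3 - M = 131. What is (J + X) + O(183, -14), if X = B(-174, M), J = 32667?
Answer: -2784660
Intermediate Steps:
M = -128 (M = 3 - 1*131 = 3 - 131 = -128)
B(v, U) = v*U²
X = -2850816 (X = -174*(-128)² = -174*16384 = -2850816)
(J + X) + O(183, -14) = (32667 - 2850816) + 183*183 = -2818149 + 33489 = -2784660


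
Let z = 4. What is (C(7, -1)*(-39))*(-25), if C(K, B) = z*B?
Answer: -3900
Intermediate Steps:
C(K, B) = 4*B
(C(7, -1)*(-39))*(-25) = ((4*(-1))*(-39))*(-25) = -4*(-39)*(-25) = 156*(-25) = -3900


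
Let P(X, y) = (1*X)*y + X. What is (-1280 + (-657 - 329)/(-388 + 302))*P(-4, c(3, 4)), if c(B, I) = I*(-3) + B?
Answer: -1745504/43 ≈ -40593.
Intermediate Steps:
c(B, I) = B - 3*I (c(B, I) = -3*I + B = B - 3*I)
P(X, y) = X + X*y (P(X, y) = X*y + X = X + X*y)
(-1280 + (-657 - 329)/(-388 + 302))*P(-4, c(3, 4)) = (-1280 + (-657 - 329)/(-388 + 302))*(-4*(1 + (3 - 3*4))) = (-1280 - 986/(-86))*(-4*(1 + (3 - 12))) = (-1280 - 986*(-1/86))*(-4*(1 - 9)) = (-1280 + 493/43)*(-4*(-8)) = -54547/43*32 = -1745504/43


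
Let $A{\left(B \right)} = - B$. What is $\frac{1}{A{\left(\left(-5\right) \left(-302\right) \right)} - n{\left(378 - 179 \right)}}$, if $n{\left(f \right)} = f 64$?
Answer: $- \frac{1}{14246} \approx -7.0195 \cdot 10^{-5}$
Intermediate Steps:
$n{\left(f \right)} = 64 f$
$\frac{1}{A{\left(\left(-5\right) \left(-302\right) \right)} - n{\left(378 - 179 \right)}} = \frac{1}{- \left(-5\right) \left(-302\right) - 64 \left(378 - 179\right)} = \frac{1}{\left(-1\right) 1510 - 64 \left(378 - 179\right)} = \frac{1}{-1510 - 64 \cdot 199} = \frac{1}{-1510 - 12736} = \frac{1}{-14246} = - \frac{1}{14246}$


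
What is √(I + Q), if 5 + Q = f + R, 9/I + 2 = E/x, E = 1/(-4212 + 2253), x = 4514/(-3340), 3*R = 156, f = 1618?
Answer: 3*√3605488282591658/4420628 ≈ 40.749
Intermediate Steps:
R = 52 (R = (⅓)*156 = 52)
x = -2257/1670 (x = 4514*(-1/3340) = -2257/1670 ≈ -1.3515)
E = -1/1959 (E = 1/(-1959) = -1/1959 ≈ -0.00051046)
I = -39793167/8841256 (I = 9/(-2 - 1/(1959*(-2257/1670))) = 9/(-2 - 1/1959*(-1670/2257)) = 9/(-2 + 1670/4421463) = 9/(-8841256/4421463) = 9*(-4421463/8841256) = -39793167/8841256 ≈ -4.5008)
Q = 1665 (Q = -5 + (1618 + 52) = -5 + 1670 = 1665)
√(I + Q) = √(-39793167/8841256 + 1665) = √(14680898073/8841256) = 3*√3605488282591658/4420628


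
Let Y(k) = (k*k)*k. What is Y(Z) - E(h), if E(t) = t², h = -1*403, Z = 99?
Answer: 807890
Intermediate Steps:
Y(k) = k³ (Y(k) = k²*k = k³)
h = -403
Y(Z) - E(h) = 99³ - 1*(-403)² = 970299 - 1*162409 = 970299 - 162409 = 807890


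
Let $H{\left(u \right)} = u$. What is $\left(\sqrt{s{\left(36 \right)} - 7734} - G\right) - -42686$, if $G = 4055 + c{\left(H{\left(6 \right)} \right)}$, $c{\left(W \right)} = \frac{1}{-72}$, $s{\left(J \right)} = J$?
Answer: $\frac{2781433}{72} + i \sqrt{7698} \approx 38631.0 + 87.738 i$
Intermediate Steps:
$c{\left(W \right)} = - \frac{1}{72}$
$G = \frac{291959}{72}$ ($G = 4055 - \frac{1}{72} = \frac{291959}{72} \approx 4055.0$)
$\left(\sqrt{s{\left(36 \right)} - 7734} - G\right) - -42686 = \left(\sqrt{36 - 7734} - \frac{291959}{72}\right) - -42686 = \left(\sqrt{-7698} - \frac{291959}{72}\right) + 42686 = \left(i \sqrt{7698} - \frac{291959}{72}\right) + 42686 = \left(- \frac{291959}{72} + i \sqrt{7698}\right) + 42686 = \frac{2781433}{72} + i \sqrt{7698}$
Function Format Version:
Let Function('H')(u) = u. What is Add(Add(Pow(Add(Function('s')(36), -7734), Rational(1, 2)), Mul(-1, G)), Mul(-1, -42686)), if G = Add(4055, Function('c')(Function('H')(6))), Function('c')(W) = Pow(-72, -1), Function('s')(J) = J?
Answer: Add(Rational(2781433, 72), Mul(I, Pow(7698, Rational(1, 2)))) ≈ Add(38631., Mul(87.738, I))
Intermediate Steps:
Function('c')(W) = Rational(-1, 72)
G = Rational(291959, 72) (G = Add(4055, Rational(-1, 72)) = Rational(291959, 72) ≈ 4055.0)
Add(Add(Pow(Add(Function('s')(36), -7734), Rational(1, 2)), Mul(-1, G)), Mul(-1, -42686)) = Add(Add(Pow(Add(36, -7734), Rational(1, 2)), Mul(-1, Rational(291959, 72))), Mul(-1, -42686)) = Add(Add(Pow(-7698, Rational(1, 2)), Rational(-291959, 72)), 42686) = Add(Add(Mul(I, Pow(7698, Rational(1, 2))), Rational(-291959, 72)), 42686) = Add(Add(Rational(-291959, 72), Mul(I, Pow(7698, Rational(1, 2)))), 42686) = Add(Rational(2781433, 72), Mul(I, Pow(7698, Rational(1, 2))))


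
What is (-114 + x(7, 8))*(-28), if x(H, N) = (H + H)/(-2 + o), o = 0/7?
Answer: 3388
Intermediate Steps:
o = 0 (o = 0*(⅐) = 0)
x(H, N) = -H (x(H, N) = (H + H)/(-2 + 0) = (2*H)/(-2) = (2*H)*(-½) = -H)
(-114 + x(7, 8))*(-28) = (-114 - 1*7)*(-28) = (-114 - 7)*(-28) = -121*(-28) = 3388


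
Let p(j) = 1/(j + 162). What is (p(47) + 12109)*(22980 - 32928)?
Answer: -25176219336/209 ≈ -1.2046e+8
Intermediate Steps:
p(j) = 1/(162 + j)
(p(47) + 12109)*(22980 - 32928) = (1/(162 + 47) + 12109)*(22980 - 32928) = (1/209 + 12109)*(-9948) = (2530782/209)*(-9948) = -25176219336/209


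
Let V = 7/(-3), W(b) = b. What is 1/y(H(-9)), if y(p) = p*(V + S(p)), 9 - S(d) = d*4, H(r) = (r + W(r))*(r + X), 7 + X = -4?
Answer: -1/516000 ≈ -1.9380e-6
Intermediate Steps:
X = -11 (X = -7 - 4 = -11)
H(r) = 2*r*(-11 + r) (H(r) = (r + r)*(r - 11) = (2*r)*(-11 + r) = 2*r*(-11 + r))
V = -7/3 (V = 7*(-1/3) = -7/3 ≈ -2.3333)
S(d) = 9 - 4*d (S(d) = 9 - d*4 = 9 - 4*d)
y(p) = p*(20/3 - 4*p) (y(p) = p*(-7/3 + (9 - 4*p)) = p*(20/3 - 4*p))
1/y(H(-9)) = 1/(4*(2*(-9)*(-11 - 9))*(5 - 6*(-9)*(-11 - 9))/3) = 1/(4*(2*(-9)*(-20))*(5 - 6*(-9)*(-20))/3) = 1/((4/3)*360*(5 - 3*360)) = 1/((4/3)*360*(5 - 1080)) = 1/((4/3)*360*(-1075)) = 1/(-516000) = -1/516000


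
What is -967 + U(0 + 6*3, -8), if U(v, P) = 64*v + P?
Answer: 177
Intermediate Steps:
U(v, P) = P + 64*v
-967 + U(0 + 6*3, -8) = -967 + (-8 + 64*(0 + 6*3)) = -967 + (-8 + 64*(0 + 18)) = -967 + (-8 + 64*18) = -967 + (-8 + 1152) = -967 + 1144 = 177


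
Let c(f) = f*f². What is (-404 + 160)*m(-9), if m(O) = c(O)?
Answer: 177876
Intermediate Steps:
c(f) = f³
m(O) = O³
(-404 + 160)*m(-9) = (-404 + 160)*(-9)³ = -244*(-729) = 177876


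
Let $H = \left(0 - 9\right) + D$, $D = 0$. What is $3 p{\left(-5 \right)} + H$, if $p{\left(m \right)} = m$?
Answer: $-24$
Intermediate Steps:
$H = -9$ ($H = \left(0 - 9\right) + 0 = -9 + 0 = -9$)
$3 p{\left(-5 \right)} + H = 3 \left(-5\right) - 9 = -15 - 9 = -24$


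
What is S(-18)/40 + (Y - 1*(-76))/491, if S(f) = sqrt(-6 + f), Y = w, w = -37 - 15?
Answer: 24/491 + I*sqrt(6)/20 ≈ 0.04888 + 0.12247*I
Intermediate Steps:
w = -52
Y = -52
S(-18)/40 + (Y - 1*(-76))/491 = sqrt(-6 - 18)/40 + (-52 - 1*(-76))/491 = sqrt(-24)*(1/40) + (-52 + 76)*(1/491) = (2*I*sqrt(6))*(1/40) + 24*(1/491) = I*sqrt(6)/20 + 24/491 = 24/491 + I*sqrt(6)/20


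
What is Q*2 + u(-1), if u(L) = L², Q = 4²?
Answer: 33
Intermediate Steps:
Q = 16
Q*2 + u(-1) = 16*2 + (-1)² = 32 + 1 = 33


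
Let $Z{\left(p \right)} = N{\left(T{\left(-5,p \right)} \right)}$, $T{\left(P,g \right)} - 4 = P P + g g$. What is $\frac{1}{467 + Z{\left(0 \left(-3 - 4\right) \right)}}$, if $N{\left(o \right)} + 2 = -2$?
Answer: $\frac{1}{463} \approx 0.0021598$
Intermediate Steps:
$T{\left(P,g \right)} = 4 + P^{2} + g^{2}$ ($T{\left(P,g \right)} = 4 + \left(P P + g g\right) = 4 + \left(P^{2} + g^{2}\right) = 4 + P^{2} + g^{2}$)
$N{\left(o \right)} = -4$ ($N{\left(o \right)} = -2 - 2 = -4$)
$Z{\left(p \right)} = -4$
$\frac{1}{467 + Z{\left(0 \left(-3 - 4\right) \right)}} = \frac{1}{467 - 4} = \frac{1}{463}$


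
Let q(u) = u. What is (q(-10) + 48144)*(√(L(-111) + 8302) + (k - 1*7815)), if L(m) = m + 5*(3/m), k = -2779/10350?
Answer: -1946732193943/5175 + 48134*√11213294/37 ≈ -3.7182e+8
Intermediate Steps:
k = -2779/10350 (k = -2779*1/10350 = -2779/10350 ≈ -0.26850)
L(m) = m + 15/m
(q(-10) + 48144)*(√(L(-111) + 8302) + (k - 1*7815)) = (-10 + 48144)*(√((-111 + 15/(-111)) + 8302) + (-2779/10350 - 1*7815)) = 48134*(√((-111 + 15*(-1/111)) + 8302) + (-2779/10350 - 7815)) = 48134*(√((-111 - 5/37) + 8302) - 80888029/10350) = 48134*(√(-4112/37 + 8302) - 80888029/10350) = 48134*(√(303062/37) - 80888029/10350) = 48134*(√11213294/37 - 80888029/10350) = 48134*(-80888029/10350 + √11213294/37) = -1946732193943/5175 + 48134*√11213294/37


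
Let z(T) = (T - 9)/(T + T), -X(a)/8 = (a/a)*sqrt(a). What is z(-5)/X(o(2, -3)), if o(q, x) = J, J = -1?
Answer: 7*I/40 ≈ 0.175*I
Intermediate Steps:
o(q, x) = -1
X(a) = -8*sqrt(a) (X(a) = -8*a/a*sqrt(a) = -8*sqrt(a))
z(T) = (-9 + T)/(2*T) (z(T) = (-9 + T)/((2*T)) = (-9 + T)*(1/(2*T)) = (-9 + T)/(2*T))
z(-5)/X(o(2, -3)) = ((1/2)*(-9 - 5)/(-5))/((-8*I)) = ((1/2)*(-1/5)*(-14))/((-8*I)) = (I/8)*(7/5) = 7*I/40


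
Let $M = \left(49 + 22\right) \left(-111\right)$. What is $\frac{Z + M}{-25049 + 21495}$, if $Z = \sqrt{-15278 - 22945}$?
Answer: $\frac{7881}{3554} - \frac{3 i \sqrt{4247}}{3554} \approx 2.2175 - 0.05501 i$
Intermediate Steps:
$Z = 3 i \sqrt{4247}$ ($Z = \sqrt{-38223} = 3 i \sqrt{4247} \approx 195.51 i$)
$M = -7881$ ($M = 71 \left(-111\right) = -7881$)
$\frac{Z + M}{-25049 + 21495} = \frac{3 i \sqrt{4247} - 7881}{-25049 + 21495} = \frac{-7881 + 3 i \sqrt{4247}}{-3554} = \left(-7881 + 3 i \sqrt{4247}\right) \left(- \frac{1}{3554}\right) = \frac{7881}{3554} - \frac{3 i \sqrt{4247}}{3554}$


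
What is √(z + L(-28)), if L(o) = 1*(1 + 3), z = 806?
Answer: 9*√10 ≈ 28.461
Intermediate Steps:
L(o) = 4 (L(o) = 1*4 = 4)
√(z + L(-28)) = √(806 + 4) = √810 = 9*√10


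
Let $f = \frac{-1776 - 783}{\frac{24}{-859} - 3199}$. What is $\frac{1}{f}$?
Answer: $\frac{2747965}{2198181} \approx 1.2501$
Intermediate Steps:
$f = \frac{2198181}{2747965}$ ($f = - \frac{2559}{24 \left(- \frac{1}{859}\right) - 3199} = - \frac{2559}{- \frac{24}{859} - 3199} = - \frac{2559}{- \frac{2747965}{859}} = \left(-2559\right) \left(- \frac{859}{2747965}\right) = \frac{2198181}{2747965} \approx 0.79993$)
$\frac{1}{f} = \frac{1}{\frac{2198181}{2747965}} = \frac{2747965}{2198181}$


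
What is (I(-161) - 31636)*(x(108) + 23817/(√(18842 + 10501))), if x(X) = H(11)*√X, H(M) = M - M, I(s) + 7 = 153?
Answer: -249999110*√29343/9781 ≈ -4.3783e+6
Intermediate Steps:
I(s) = 146 (I(s) = -7 + 153 = 146)
H(M) = 0
x(X) = 0 (x(X) = 0*√X = 0)
(I(-161) - 31636)*(x(108) + 23817/(√(18842 + 10501))) = (146 - 31636)*(0 + 23817/(√(18842 + 10501))) = -31490*(0 + 23817/(√29343)) = -31490*(0 + 23817*(√29343/29343)) = -31490*(0 + 7939*√29343/9781) = -249999110*√29343/9781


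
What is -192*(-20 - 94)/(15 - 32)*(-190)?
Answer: 4158720/17 ≈ 2.4463e+5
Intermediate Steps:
-192*(-20 - 94)/(15 - 32)*(-190) = -(-21888)/(-17)*(-190) = -(-21888)*(-1)/17*(-190) = -192*114/17*(-190) = -21888/17*(-190) = 4158720/17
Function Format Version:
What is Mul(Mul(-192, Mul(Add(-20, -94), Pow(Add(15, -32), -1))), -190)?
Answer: Rational(4158720, 17) ≈ 2.4463e+5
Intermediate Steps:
Mul(Mul(-192, Mul(Add(-20, -94), Pow(Add(15, -32), -1))), -190) = Mul(Mul(-192, Mul(-114, Pow(-17, -1))), -190) = Mul(Mul(-192, Mul(-114, Rational(-1, 17))), -190) = Mul(Mul(-192, Rational(114, 17)), -190) = Mul(Rational(-21888, 17), -190) = Rational(4158720, 17)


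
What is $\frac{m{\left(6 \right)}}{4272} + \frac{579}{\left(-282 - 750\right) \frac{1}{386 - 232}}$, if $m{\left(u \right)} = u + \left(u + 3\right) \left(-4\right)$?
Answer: $- \frac{2645473}{30616} \approx -86.408$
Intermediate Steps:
$m{\left(u \right)} = -12 - 3 u$ ($m{\left(u \right)} = u + \left(3 + u\right) \left(-4\right) = u - \left(12 + 4 u\right) = -12 - 3 u$)
$\frac{m{\left(6 \right)}}{4272} + \frac{579}{\left(-282 - 750\right) \frac{1}{386 - 232}} = \frac{-12 - 18}{4272} + \frac{579}{\left(-282 - 750\right) \frac{1}{386 - 232}} = \left(-12 - 18\right) \frac{1}{4272} + \frac{579}{\left(-1032\right) \frac{1}{154}} = \left(-30\right) \frac{1}{4272} + \frac{579}{\left(-1032\right) \frac{1}{154}} = - \frac{5}{712} + \frac{579}{- \frac{516}{77}} = - \frac{5}{712} + 579 \left(- \frac{77}{516}\right) = - \frac{5}{712} - \frac{14861}{172} = - \frac{2645473}{30616}$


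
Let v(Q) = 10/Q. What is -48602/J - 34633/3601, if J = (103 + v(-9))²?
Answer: -43298788699/3028041289 ≈ -14.299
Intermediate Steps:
J = 840889/81 (J = (103 + 10/(-9))² = (103 + 10*(-⅑))² = (103 - 10/9)² = (917/9)² = 840889/81 ≈ 10381.)
-48602/J - 34633/3601 = -48602/840889/81 - 34633/3601 = -48602*81/840889 - 34633*1/3601 = -3936762/840889 - 34633/3601 = -43298788699/3028041289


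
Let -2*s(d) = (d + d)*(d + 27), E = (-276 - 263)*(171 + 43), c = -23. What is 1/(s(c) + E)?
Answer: -1/115254 ≈ -8.6765e-6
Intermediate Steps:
E = -115346 (E = -539*214 = -115346)
s(d) = -d*(27 + d) (s(d) = -(d + d)*(d + 27)/2 = -2*d*(27 + d)/2 = -d*(27 + d))
1/(s(c) + E) = 1/(-1*(-23)*(27 - 23) - 115346) = 1/(-1*(-23)*4 - 115346) = 1/(92 - 115346) = 1/(-115254) = -1/115254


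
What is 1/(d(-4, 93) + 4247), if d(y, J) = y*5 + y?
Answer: 1/4223 ≈ 0.00023680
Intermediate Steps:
d(y, J) = 6*y (d(y, J) = 5*y + y = 6*y)
1/(d(-4, 93) + 4247) = 1/(6*(-4) + 4247) = 1/(-24 + 4247) = 1/4223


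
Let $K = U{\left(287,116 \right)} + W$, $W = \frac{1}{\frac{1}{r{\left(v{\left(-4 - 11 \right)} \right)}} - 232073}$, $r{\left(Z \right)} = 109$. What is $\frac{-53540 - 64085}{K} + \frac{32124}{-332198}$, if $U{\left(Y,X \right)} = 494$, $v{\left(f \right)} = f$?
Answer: $- \frac{98883559022327822}{415121336348669} \approx -238.2$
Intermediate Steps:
$W = - \frac{109}{25295956}$ ($W = \frac{1}{\frac{1}{109} - 232073} = \frac{1}{- \frac{25295956}{109}} = - \frac{109}{25295956} \approx -4.309 \cdot 10^{-6}$)
$K = \frac{12496202155}{25295956}$ ($K = 494 - \frac{109}{25295956} = \frac{12496202155}{25295956} \approx 494.0$)
$\frac{-53540 - 64085}{K} + \frac{32124}{-332198} = \frac{-53540 - 64085}{\frac{12496202155}{25295956}} + \frac{32124}{-332198} = \left(-117625\right) \frac{25295956}{12496202155} + 32124 \left(- \frac{1}{332198}\right) = - \frac{595087364900}{2499240431} - \frac{16062}{166099} = - \frac{98883559022327822}{415121336348669}$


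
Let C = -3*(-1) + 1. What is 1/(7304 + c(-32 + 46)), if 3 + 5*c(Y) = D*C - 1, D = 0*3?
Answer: 5/36516 ≈ 0.00013693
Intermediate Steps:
C = 4 (C = 3 + 1 = 4)
D = 0
c(Y) = -4/5 (c(Y) = -3/5 + (0*4 - 1)/5 = -3/5 + (0 - 1)/5 = -3/5 + (1/5)*(-1) = -3/5 - 1/5 = -4/5)
1/(7304 + c(-32 + 46)) = 1/(7304 - 4/5) = 1/(36516/5) = 5/36516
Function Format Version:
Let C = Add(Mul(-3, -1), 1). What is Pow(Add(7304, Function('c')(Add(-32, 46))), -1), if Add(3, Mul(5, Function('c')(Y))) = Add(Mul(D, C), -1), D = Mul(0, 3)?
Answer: Rational(5, 36516) ≈ 0.00013693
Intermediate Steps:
C = 4 (C = Add(3, 1) = 4)
D = 0
Function('c')(Y) = Rational(-4, 5) (Function('c')(Y) = Add(Rational(-3, 5), Mul(Rational(1, 5), Add(Mul(0, 4), -1))) = Add(Rational(-3, 5), Mul(Rational(1, 5), Add(0, -1))) = Add(Rational(-3, 5), Mul(Rational(1, 5), -1)) = Add(Rational(-3, 5), Rational(-1, 5)) = Rational(-4, 5))
Pow(Add(7304, Function('c')(Add(-32, 46))), -1) = Pow(Add(7304, Rational(-4, 5)), -1) = Pow(Rational(36516, 5), -1) = Rational(5, 36516)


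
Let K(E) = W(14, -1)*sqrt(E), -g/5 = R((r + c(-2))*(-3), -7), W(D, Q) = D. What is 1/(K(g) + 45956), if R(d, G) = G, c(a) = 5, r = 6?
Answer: 11489/527986769 - 7*sqrt(35)/1055973538 ≈ 2.1721e-5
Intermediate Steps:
g = 35 (g = -5*(-7) = 35)
K(E) = 14*sqrt(E)
1/(K(g) + 45956) = 1/(14*sqrt(35) + 45956) = 1/(45956 + 14*sqrt(35))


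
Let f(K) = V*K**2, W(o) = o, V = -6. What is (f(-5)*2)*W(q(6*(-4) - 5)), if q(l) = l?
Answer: 8700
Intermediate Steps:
f(K) = -6*K**2
(f(-5)*2)*W(q(6*(-4) - 5)) = (-6*(-5)**2*2)*(6*(-4) - 5) = (-6*25*2)*(-24 - 5) = -150*2*(-29) = -300*(-29) = 8700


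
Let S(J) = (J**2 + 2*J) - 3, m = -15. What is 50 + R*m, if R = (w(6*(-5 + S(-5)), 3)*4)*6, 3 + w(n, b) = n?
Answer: -13990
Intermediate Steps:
S(J) = -3 + J**2 + 2*J
w(n, b) = -3 + n
R = 936 (R = ((-3 + 6*(-5 + (-3 + (-5)**2 + 2*(-5))))*4)*6 = ((-3 + 6*(-5 + (-3 + 25 - 10)))*4)*6 = ((-3 + 6*(-5 + 12))*4)*6 = ((-3 + 6*7)*4)*6 = ((-3 + 42)*4)*6 = (39*4)*6 = 156*6 = 936)
50 + R*m = 50 + 936*(-15) = 50 - 14040 = -13990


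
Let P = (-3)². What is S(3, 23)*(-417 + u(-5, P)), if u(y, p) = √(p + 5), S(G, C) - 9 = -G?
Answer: -2502 + 6*√14 ≈ -2479.6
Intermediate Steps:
P = 9
S(G, C) = 9 - G
u(y, p) = √(5 + p)
S(3, 23)*(-417 + u(-5, P)) = (9 - 1*3)*(-417 + √(5 + 9)) = (9 - 3)*(-417 + √14) = 6*(-417 + √14) = -2502 + 6*√14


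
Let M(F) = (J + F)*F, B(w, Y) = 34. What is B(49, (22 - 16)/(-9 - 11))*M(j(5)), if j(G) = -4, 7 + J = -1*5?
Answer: 2176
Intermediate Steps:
J = -12 (J = -7 - 1*5 = -7 - 5 = -12)
M(F) = F*(-12 + F) (M(F) = (-12 + F)*F = F*(-12 + F))
B(49, (22 - 16)/(-9 - 11))*M(j(5)) = 34*(-4*(-12 - 4)) = 34*(-4*(-16)) = 34*64 = 2176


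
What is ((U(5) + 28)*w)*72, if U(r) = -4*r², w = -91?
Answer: 471744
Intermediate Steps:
((U(5) + 28)*w)*72 = ((-4*5² + 28)*(-91))*72 = ((-4*25 + 28)*(-91))*72 = ((-100 + 28)*(-91))*72 = -72*(-91)*72 = 6552*72 = 471744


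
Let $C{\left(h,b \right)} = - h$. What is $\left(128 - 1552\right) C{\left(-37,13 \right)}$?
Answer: $-52688$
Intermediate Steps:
$\left(128 - 1552\right) C{\left(-37,13 \right)} = \left(128 - 1552\right) \left(\left(-1\right) \left(-37\right)\right) = \left(-1424\right) 37 = -52688$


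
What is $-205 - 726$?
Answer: $-931$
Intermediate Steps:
$-205 - 726 = -931$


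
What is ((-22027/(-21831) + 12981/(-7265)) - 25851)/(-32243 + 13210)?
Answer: 4100149222021/3018675958095 ≈ 1.3583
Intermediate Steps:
((-22027/(-21831) + 12981/(-7265)) - 25851)/(-32243 + 13210) = ((-22027*(-1/21831) + 12981*(-1/7265)) - 25851)/(-19033) = ((22027/21831 - 12981/7265) - 25851)*(-1/19033) = (-123362056/158602215 - 25851)*(-1/19033) = -4100149222021/158602215*(-1/19033) = 4100149222021/3018675958095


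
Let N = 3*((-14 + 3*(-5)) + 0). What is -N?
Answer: 87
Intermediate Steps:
N = -87 (N = 3*((-14 - 15) + 0) = 3*(-29 + 0) = 3*(-29) = -87)
-N = -1*(-87) = 87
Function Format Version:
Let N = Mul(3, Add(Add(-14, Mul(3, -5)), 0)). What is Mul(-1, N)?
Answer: 87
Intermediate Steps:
N = -87 (N = Mul(3, Add(Add(-14, -15), 0)) = Mul(3, Add(-29, 0)) = Mul(3, -29) = -87)
Mul(-1, N) = Mul(-1, -87) = 87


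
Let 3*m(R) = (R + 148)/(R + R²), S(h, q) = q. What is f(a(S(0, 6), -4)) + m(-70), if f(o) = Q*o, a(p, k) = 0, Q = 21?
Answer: 13/2415 ≈ 0.0053830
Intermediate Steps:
f(o) = 21*o
m(R) = (148 + R)/(3*(R + R²)) (m(R) = ((R + 148)/(R + R²))/3 = ((148 + R)/(R + R²))/3 = (148 + R)/(3*(R + R²)))
f(a(S(0, 6), -4)) + m(-70) = 21*0 + (⅓)*(148 - 70)/(-70*(1 - 70)) = 0 + (⅓)*(-1/70)*78/(-69) = 0 + (⅓)*(-1/70)*(-1/69)*78 = 0 + 13/2415 = 13/2415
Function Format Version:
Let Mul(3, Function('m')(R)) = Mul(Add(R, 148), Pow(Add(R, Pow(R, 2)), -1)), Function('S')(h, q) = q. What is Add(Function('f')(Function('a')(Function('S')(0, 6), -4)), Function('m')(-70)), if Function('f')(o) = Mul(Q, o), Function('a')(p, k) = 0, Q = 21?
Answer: Rational(13, 2415) ≈ 0.0053830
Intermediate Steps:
Function('f')(o) = Mul(21, o)
Function('m')(R) = Mul(Rational(1, 3), Pow(Add(R, Pow(R, 2)), -1), Add(148, R)) (Function('m')(R) = Mul(Rational(1, 3), Mul(Add(R, 148), Pow(Add(R, Pow(R, 2)), -1))) = Mul(Rational(1, 3), Mul(Add(148, R), Pow(Add(R, Pow(R, 2)), -1))) = Mul(Rational(1, 3), Mul(Pow(Add(R, Pow(R, 2)), -1), Add(148, R))) = Mul(Rational(1, 3), Pow(Add(R, Pow(R, 2)), -1), Add(148, R)))
Add(Function('f')(Function('a')(Function('S')(0, 6), -4)), Function('m')(-70)) = Add(Mul(21, 0), Mul(Rational(1, 3), Pow(-70, -1), Pow(Add(1, -70), -1), Add(148, -70))) = Add(0, Mul(Rational(1, 3), Rational(-1, 70), Pow(-69, -1), 78)) = Add(0, Mul(Rational(1, 3), Rational(-1, 70), Rational(-1, 69), 78)) = Add(0, Rational(13, 2415)) = Rational(13, 2415)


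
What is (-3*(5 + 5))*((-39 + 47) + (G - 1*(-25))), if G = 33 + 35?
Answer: -3030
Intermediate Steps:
G = 68
(-3*(5 + 5))*((-39 + 47) + (G - 1*(-25))) = (-3*(5 + 5))*((-39 + 47) + (68 - 1*(-25))) = (-3*10)*(8 + (68 + 25)) = -30*(8 + 93) = -30*101 = -3030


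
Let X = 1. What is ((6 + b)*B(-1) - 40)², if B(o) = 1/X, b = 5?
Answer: 841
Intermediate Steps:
B(o) = 1 (B(o) = 1/1 = 1)
((6 + b)*B(-1) - 40)² = ((6 + 5)*1 - 40)² = (11*1 - 40)² = (11 - 40)² = (-29)² = 841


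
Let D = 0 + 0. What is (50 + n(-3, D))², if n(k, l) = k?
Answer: 2209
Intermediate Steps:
D = 0
(50 + n(-3, D))² = (50 - 3)² = 47² = 2209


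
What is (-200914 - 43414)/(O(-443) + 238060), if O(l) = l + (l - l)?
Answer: -244328/237617 ≈ -1.0282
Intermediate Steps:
O(l) = l (O(l) = l + 0 = l)
(-200914 - 43414)/(O(-443) + 238060) = (-200914 - 43414)/(-443 + 238060) = -244328/237617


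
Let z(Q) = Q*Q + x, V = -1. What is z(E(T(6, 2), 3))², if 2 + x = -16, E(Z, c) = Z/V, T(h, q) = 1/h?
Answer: 418609/1296 ≈ 323.00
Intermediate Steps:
E(Z, c) = -Z (E(Z, c) = Z/(-1) = Z*(-1) = -Z)
x = -18 (x = -2 - 16 = -18)
z(Q) = -18 + Q² (z(Q) = Q*Q - 18 = Q² - 18 = -18 + Q²)
z(E(T(6, 2), 3))² = (-18 + (-1/6)²)² = (-18 + (-1*⅙)²)² = (-18 + (-⅙)²)² = (-18 + 1/36)² = (-647/36)² = 418609/1296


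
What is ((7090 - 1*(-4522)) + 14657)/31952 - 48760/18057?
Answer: -1083640187/576957264 ≈ -1.8782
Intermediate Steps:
((7090 - 1*(-4522)) + 14657)/31952 - 48760/18057 = ((7090 + 4522) + 14657)*(1/31952) - 48760*1/18057 = (11612 + 14657)*(1/31952) - 48760/18057 = 26269*(1/31952) - 48760/18057 = 26269/31952 - 48760/18057 = -1083640187/576957264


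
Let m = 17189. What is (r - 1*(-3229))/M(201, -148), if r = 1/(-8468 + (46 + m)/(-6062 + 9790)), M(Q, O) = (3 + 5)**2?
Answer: 101879689673/2019294016 ≈ 50.453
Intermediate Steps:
M(Q, O) = 64 (M(Q, O) = 8**2 = 64)
r = -3728/31551469 (r = 1/(-8468 + (46 + 17189)/(-6062 + 9790)) = 1/(-8468 + 17235/3728) = 1/(-31551469/3728) = -3728/31551469 ≈ -0.00011816)
(r - 1*(-3229))/M(201, -148) = (-3728/31551469 - 1*(-3229))/64 = (-3728/31551469 + 3229)*(1/64) = (101879689673/31551469)*(1/64) = 101879689673/2019294016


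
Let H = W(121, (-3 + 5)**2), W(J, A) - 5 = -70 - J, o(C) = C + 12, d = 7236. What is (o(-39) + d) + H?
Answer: 7023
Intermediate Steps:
o(C) = 12 + C
W(J, A) = -65 - J (W(J, A) = 5 + (-70 - J) = -65 - J)
H = -186 (H = -65 - 1*121 = -65 - 121 = -186)
(o(-39) + d) + H = ((12 - 39) + 7236) - 186 = (-27 + 7236) - 186 = 7209 - 186 = 7023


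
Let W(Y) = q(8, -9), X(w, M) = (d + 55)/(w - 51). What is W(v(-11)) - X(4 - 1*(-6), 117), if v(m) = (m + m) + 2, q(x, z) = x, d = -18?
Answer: 365/41 ≈ 8.9024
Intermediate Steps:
X(w, M) = 37/(-51 + w) (X(w, M) = (-18 + 55)/(w - 51) = 37/(-51 + w))
v(m) = 2 + 2*m (v(m) = 2*m + 2 = 2 + 2*m)
W(Y) = 8
W(v(-11)) - X(4 - 1*(-6), 117) = 8 - 37/(-51 + (4 - 1*(-6))) = 8 - 37/(-51 + (4 + 6)) = 8 - 37/(-51 + 10) = 8 - 37/(-41) = 8 - 37*(-1)/41 = 8 - 1*(-37/41) = 8 + 37/41 = 365/41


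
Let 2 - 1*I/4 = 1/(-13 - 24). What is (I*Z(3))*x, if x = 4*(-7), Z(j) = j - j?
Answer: 0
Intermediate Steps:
I = 300/37 (I = 8 - 4/(-13 - 24) = 8 - 4/(-37) = 8 - 4*(-1/37) = 8 + 4/37 = 300/37 ≈ 8.1081)
Z(j) = 0
x = -28
(I*Z(3))*x = ((300/37)*0)*(-28) = 0*(-28) = 0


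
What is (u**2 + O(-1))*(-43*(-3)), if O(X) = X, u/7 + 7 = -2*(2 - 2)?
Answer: 309600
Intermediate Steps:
u = -49 (u = -49 + 7*(-2*(2 - 2)) = -49 + 7*(-2*0) = -49 + 7*0 = -49 + 0 = -49)
(u**2 + O(-1))*(-43*(-3)) = ((-49)**2 - 1)*(-43*(-3)) = (2401 - 1)*129 = 2400*129 = 309600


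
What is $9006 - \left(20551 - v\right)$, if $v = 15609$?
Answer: $4064$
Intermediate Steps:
$9006 - \left(20551 - v\right) = 9006 - \left(20551 - 15609\right) = 9006 - 4942 = 4064$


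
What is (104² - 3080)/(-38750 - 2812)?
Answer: -3868/20781 ≈ -0.18613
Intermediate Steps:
(104² - 3080)/(-38750 - 2812) = (10816 - 3080)/(-41562) = 7736*(-1/41562) = -3868/20781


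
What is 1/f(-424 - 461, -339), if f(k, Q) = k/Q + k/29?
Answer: -3277/91450 ≈ -0.035834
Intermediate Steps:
f(k, Q) = k/29 + k/Q (f(k, Q) = k/Q + k*(1/29) = k/Q + k/29 = k/29 + k/Q)
1/f(-424 - 461, -339) = 1/((-424 - 461)/29 + (-424 - 461)/(-339)) = 1/((1/29)*(-885) - 885*(-1/339)) = 1/(-885/29 + 295/113) = 1/(-91450/3277) = -3277/91450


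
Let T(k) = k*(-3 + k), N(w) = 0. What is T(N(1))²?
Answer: 0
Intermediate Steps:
T(N(1))² = (0*(-3 + 0))² = (0*(-3))² = 0² = 0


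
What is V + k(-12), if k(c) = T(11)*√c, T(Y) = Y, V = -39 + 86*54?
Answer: 4605 + 22*I*√3 ≈ 4605.0 + 38.105*I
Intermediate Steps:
V = 4605 (V = -39 + 4644 = 4605)
k(c) = 11*√c
V + k(-12) = 4605 + 11*√(-12) = 4605 + 11*(2*I*√3) = 4605 + 22*I*√3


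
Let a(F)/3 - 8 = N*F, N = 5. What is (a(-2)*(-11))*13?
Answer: 858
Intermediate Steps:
a(F) = 24 + 15*F (a(F) = 24 + 3*(5*F) = 24 + 15*F)
(a(-2)*(-11))*13 = ((24 + 15*(-2))*(-11))*13 = ((24 - 30)*(-11))*13 = -6*(-11)*13 = 66*13 = 858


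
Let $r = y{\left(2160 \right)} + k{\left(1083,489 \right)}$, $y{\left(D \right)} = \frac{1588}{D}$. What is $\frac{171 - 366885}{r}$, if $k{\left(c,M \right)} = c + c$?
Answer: $- \frac{198025560}{1170037} \approx -169.25$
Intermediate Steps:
$k{\left(c,M \right)} = 2 c$
$r = \frac{1170037}{540}$ ($r = \frac{1588}{2160} + 2 \cdot 1083 = 1588 \cdot \frac{1}{2160} + 2166 = \frac{397}{540} + 2166 = \frac{1170037}{540} \approx 2166.7$)
$\frac{171 - 366885}{r} = \frac{171 - 366885}{\frac{1170037}{540}} = \left(171 - 366885\right) \frac{540}{1170037} = \left(-366714\right) \frac{540}{1170037} = - \frac{198025560}{1170037}$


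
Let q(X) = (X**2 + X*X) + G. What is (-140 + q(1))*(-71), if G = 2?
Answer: 9656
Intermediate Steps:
q(X) = 2 + 2*X**2 (q(X) = (X**2 + X*X) + 2 = (X**2 + X**2) + 2 = 2*X**2 + 2 = 2 + 2*X**2)
(-140 + q(1))*(-71) = (-140 + (2 + 2*1**2))*(-71) = (-140 + (2 + 2*1))*(-71) = (-140 + (2 + 2))*(-71) = (-140 + 4)*(-71) = -136*(-71) = 9656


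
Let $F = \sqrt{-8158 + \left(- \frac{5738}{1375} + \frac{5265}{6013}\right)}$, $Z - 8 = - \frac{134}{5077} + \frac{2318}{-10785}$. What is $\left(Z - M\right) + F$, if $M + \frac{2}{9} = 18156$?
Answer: $- \frac{2981108584978}{164266335} + \frac{i \sqrt{22315519624810335}}{1653575} \approx -18148.0 + 90.34 i$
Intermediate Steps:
$M = \frac{163402}{9}$ ($M = - \frac{2}{9} + 18156 = \frac{163402}{9} \approx 18156.0$)
$Z = \frac{424829884}{54755445}$ ($Z = 8 + \left(- \frac{134}{5077} + \frac{2318}{-10785}\right) = 8 + \left(\left(-134\right) \frac{1}{5077} + 2318 \left(- \frac{1}{10785}\right)\right) = 8 - \frac{13213676}{54755445} = \frac{424829884}{54755445} \approx 7.7587$)
$F = \frac{i \sqrt{22315519624810335}}{1653575}$ ($F = \sqrt{-8158 + \left(\left(-5738\right) \frac{1}{1375} + 5265 \cdot \frac{1}{6013}\right)} = \sqrt{-8158 + \left(- \frac{5738}{1375} + \frac{5265}{6013}\right)} = \sqrt{-8158 - \frac{27263219}{8267875}} = \sqrt{- \frac{67476587469}{8267875}} = \frac{i \sqrt{22315519624810335}}{1653575} \approx 90.34 i$)
$\left(Z - M\right) + F = \left(\frac{424829884}{54755445} - \frac{163402}{9}\right) + \frac{i \sqrt{22315519624810335}}{1653575} = - \frac{2981108584978}{164266335} + \frac{i \sqrt{22315519624810335}}{1653575}$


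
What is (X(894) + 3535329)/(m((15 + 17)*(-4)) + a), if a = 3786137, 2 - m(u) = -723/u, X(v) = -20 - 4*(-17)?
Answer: 452528256/484625069 ≈ 0.93377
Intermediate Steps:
X(v) = 48 (X(v) = -20 + 68 = 48)
m(u) = 2 + 723/u (m(u) = 2 - (-723)/u = 2 + 723/u)
(X(894) + 3535329)/(m((15 + 17)*(-4)) + a) = (48 + 3535329)/((2 + 723/(((15 + 17)*(-4)))) + 3786137) = 3535377/((2 + 723/((32*(-4)))) + 3786137) = 3535377/((2 + 723/(-128)) + 3786137) = 3535377/((2 + 723*(-1/128)) + 3786137) = 3535377/((2 - 723/128) + 3786137) = 3535377/(-467/128 + 3786137) = 3535377/(484625069/128) = 3535377*(128/484625069) = 452528256/484625069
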